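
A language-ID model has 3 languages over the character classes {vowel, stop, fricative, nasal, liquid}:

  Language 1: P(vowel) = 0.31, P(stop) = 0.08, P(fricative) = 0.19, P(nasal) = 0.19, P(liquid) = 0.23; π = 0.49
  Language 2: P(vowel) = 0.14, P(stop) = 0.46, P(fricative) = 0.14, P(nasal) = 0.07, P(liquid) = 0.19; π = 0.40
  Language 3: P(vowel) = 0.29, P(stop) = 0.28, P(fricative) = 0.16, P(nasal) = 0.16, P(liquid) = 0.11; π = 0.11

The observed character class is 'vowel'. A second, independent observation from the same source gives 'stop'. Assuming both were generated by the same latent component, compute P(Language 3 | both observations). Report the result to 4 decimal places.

0.1907

The responsibility of component k is π_k f_k(x) divided by Σ_j π_j f_j(x).
Since both observations come from the same component, the likelihood for component k is f_k(x₁)·f_k(x₂).
  p_1 = [P(vowel | comp) = 0.31] × [0.08] = 0.0248
  p_2 = [P(vowel | comp) = 0.14] × [0.46] = 0.0644
  p_3 = [P(vowel | comp) = 0.29] × [0.28] = 0.0812
Prior × likelihood for each component:
  π_1·p_1 = 0.49 × 0.0248 = 0.012152
  π_2·p_2 = 0.40 × 0.0644 = 0.02576
  π_3·p_3 = 0.11 × 0.0812 = 0.008932
Denominator: 0.012152 + 0.02576 + 0.008932 = 0.046844
Responsibility of Language 3: 0.008932 / 0.046844 ≈ 0.1907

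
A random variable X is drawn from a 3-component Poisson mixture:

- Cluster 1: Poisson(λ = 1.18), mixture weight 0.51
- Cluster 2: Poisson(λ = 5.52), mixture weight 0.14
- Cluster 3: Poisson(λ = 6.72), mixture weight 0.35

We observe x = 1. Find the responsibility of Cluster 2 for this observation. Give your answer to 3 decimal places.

Apply Bayes' rule: the posterior for each component is proportional to its prior times its likelihood at x.
Evaluate each component's likelihood at the observed value:
  L_1 = e^(−1.18)·1.18^1/1! = 0.362589
  L_2 = e^(−5.52)·5.52^1/1! = 0.0221123
  L_3 = e^(−6.72)·6.72^1/1! = 0.00810794
Unnormalised posteriors:
  P(Z=1)·L_1 = 0.51 × 0.362589 = 0.18492
  P(Z=2)·L_2 = 0.14 × 0.0221123 = 0.00309572
  P(Z=3)·L_3 = 0.35 × 0.00810794 = 0.00283778
Sum: 0.18492 + 0.00309572 + 0.00283778 = 0.190854
P(Cluster 2 | x) ≈ 0.016

0.016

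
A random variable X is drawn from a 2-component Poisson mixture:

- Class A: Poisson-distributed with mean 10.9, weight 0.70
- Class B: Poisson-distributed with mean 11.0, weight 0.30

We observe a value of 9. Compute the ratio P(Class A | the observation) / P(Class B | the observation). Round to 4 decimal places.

2.3753

Since P(k|x) ∝ P(Z=k) f_k(x), the posterior odds are P(Z=i) f_i(x) / (P(Z=j) f_j(x)).
Poisson probabilities:
  p_A = e^(−10.9)·10.9^9/9! = 0.110475
  p_B = e^(−11.0)·11.0^9/9! = 0.108526
Odds = (0.70/0.30) × (0.110475/0.108526) = 2.33333 × 1.01797 ≈ 2.3753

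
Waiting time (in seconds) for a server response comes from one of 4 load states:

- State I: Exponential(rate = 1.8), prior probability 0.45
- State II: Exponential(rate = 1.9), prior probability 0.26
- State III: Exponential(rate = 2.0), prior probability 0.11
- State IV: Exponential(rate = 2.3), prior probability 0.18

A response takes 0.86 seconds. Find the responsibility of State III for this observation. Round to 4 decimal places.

0.1078

Apply Bayes' rule: the posterior for each component is proportional to its prior times its likelihood at x.
Evaluate each component's likelihood at the observed value:
  L_I = 1.8·e^(−1.8·0.86) = 1.8·e^(−1.5480) = 0.382811
  L_II = 1.9·e^(−1.9·0.86) = 1.9·e^(−1.6340) = 0.37078
  L_III = 2.0·e^(−2.0·0.86) = 2.0·e^(−1.7200) = 0.358132
  L_IV = 2.3·e^(−2.3·0.86) = 2.3·e^(−1.9780) = 0.318195
Prior × likelihood for each component:
  w_I·L_I = 0.45 × 0.382811 = 0.172265
  w_II·L_II = 0.26 × 0.37078 = 0.0964028
  w_III·L_III = 0.11 × 0.358132 = 0.0393946
  w_IV·L_IV = 0.18 × 0.318195 = 0.0572751
Sum: 0.172265 + 0.0964028 + 0.0393946 + 0.0572751 = 0.365338
P(State III | x) ≈ 0.1078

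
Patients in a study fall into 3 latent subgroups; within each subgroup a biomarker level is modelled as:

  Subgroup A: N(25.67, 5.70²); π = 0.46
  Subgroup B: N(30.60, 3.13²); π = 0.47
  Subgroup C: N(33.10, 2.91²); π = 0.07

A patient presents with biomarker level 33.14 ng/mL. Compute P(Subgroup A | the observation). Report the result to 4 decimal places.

0.2056

Apply Bayes' rule: the posterior for each component is proportional to its prior times its likelihood at x.
Normal densities:
  f_A = (1/(5.70·√(2π)))·exp(−(33.14−25.67)²/(2·5.70²)) = 0.069990·exp(-0.85874) = 0.0296544
  f_B = (1/(3.13·√(2π)))·exp(−(33.14−30.60)²/(2·3.13²)) = 0.127458·exp(-0.32927) = 0.0916994
  f_C = (1/(2.91·√(2π)))·exp(−(33.14−33.10)²/(2·2.91²)) = 0.137094·exp(-0.00009) = 0.137081
Unnormalised posteriors:
  w_A·f_A = 0.46 × 0.0296544 = 0.013641
  w_B·f_B = 0.47 × 0.0916994 = 0.0430987
  w_C·f_C = 0.07 × 0.137081 = 0.00959564
Marginal: 0.013641 + 0.0430987 + 0.00959564 = 0.0663354
Responsibility of Subgroup A: 0.013641 / 0.0663354 ≈ 0.2056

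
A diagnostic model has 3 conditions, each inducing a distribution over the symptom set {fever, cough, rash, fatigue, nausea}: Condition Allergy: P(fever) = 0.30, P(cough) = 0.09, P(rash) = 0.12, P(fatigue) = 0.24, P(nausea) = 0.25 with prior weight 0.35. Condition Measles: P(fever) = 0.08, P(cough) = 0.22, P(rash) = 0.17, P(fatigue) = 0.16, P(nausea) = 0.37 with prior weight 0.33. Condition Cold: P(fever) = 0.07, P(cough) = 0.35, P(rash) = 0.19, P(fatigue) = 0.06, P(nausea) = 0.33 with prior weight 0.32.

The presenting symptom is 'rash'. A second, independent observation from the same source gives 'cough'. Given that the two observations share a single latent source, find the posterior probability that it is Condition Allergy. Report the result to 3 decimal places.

P(component k | x) = w_k·f_k(x) / marginal(x), where marginal(x) = Σ_j w_j·f_j(x).
Since both observations come from the same component, the likelihood for component k is f_k(x₁)·f_k(x₂).
  p_Allergy = [0.12] × [0.09] = 0.0108
  p_Measles = [0.17] × [0.22] = 0.0374
  p_Cold = [0.19] × [0.35] = 0.0665
Unnormalised posteriors:
  w_Allergy·p_Allergy = 0.35 × 0.0108 = 0.00378
  w_Measles·p_Measles = 0.33 × 0.0374 = 0.012342
  w_Cold·p_Cold = 0.32 × 0.0665 = 0.02128
Evidence: 0.00378 + 0.012342 + 0.02128 = 0.037402
P(Condition Allergy | data) ≈ 0.101

0.101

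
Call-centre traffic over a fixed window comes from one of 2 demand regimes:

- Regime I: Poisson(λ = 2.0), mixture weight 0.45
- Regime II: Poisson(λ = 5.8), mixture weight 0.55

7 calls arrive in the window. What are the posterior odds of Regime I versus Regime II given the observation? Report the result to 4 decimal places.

0.0212

The posterior odds equal the prior odds times the likelihood ratio: (π_i/π_j)·(f_i(x)/f_j(x)).
Poisson probabilities:
  L_I = 0.00343709
  L_II = 0.132635
Odds = (0.45/0.55) × (0.00343709/0.132635) = 0.818182 × 0.0259139 ≈ 0.0212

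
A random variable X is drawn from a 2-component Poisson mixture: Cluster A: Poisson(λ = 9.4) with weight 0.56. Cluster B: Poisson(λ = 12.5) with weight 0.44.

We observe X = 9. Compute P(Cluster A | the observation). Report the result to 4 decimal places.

P(component k | x) = w_k·f_k(x) / marginal(x), where marginal(x) = Σ_j w_j·f_j(x).
Evaluate each component's likelihood at the observed value:
  f_A = 0.130623
  f_B = 0.0765149
Prior × likelihood for each component:
  w_A·f_A = 0.56 × 0.130623 = 0.0731489
  w_B·f_B = 0.44 × 0.0765149 = 0.0336666
Evidence: 0.0731489 + 0.0336666 = 0.106815
So the posterior for Cluster A is 0.0731489 / 0.106815 ≈ 0.6848.

0.6848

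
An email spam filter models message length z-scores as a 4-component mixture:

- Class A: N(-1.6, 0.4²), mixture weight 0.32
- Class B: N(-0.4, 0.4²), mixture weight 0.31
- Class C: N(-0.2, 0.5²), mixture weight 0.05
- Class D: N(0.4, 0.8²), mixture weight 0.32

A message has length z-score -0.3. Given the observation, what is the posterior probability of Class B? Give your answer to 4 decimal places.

0.6671

Posterior ∝ prior × likelihood, so P(k | x) ∝ w_k f_k(x); normalise over all components.
Component likelihoods at x = -0.3:
  p_A = (1/(0.4·√(2π)))·exp(−(-0.3−-1.6)²/(2·0.4²)) = 0.997356·exp(-5.28125) = 0.00507262
  p_B = (1/(0.4·√(2π)))·exp(−(-0.3−-0.4)²/(2·0.4²)) = 0.997356·exp(-0.03125) = 0.96667
  p_C = (1/(0.5·√(2π)))·exp(−(-0.3−-0.2)²/(2·0.5²)) = 0.797885·exp(-0.02000) = 0.782085
  p_D = (1/(0.8·√(2π)))·exp(−(-0.3−0.4)²/(2·0.8²)) = 0.498678·exp(-0.38281) = 0.340069
Multiply by the mixture weights:
  w_A·p_A = 0.32 × 0.00507262 = 0.00162324
  w_B·p_B = 0.31 × 0.96667 = 0.299668
  w_C·p_C = 0.05 × 0.782085 = 0.0391043
  w_D·p_D = 0.32 × 0.340069 = 0.108822
Denominator: 0.00162324 + 0.299668 + 0.0391043 + 0.108822 = 0.449217
P(Class B | x) = 0.299668 / 0.449217 ≈ 0.6671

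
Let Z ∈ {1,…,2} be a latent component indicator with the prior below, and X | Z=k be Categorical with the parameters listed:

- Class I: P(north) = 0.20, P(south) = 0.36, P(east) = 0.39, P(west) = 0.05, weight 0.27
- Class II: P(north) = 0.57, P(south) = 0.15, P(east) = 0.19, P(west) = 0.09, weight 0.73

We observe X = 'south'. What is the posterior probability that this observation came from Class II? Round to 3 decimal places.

0.530

Apply Bayes' rule: the posterior for each component is proportional to its prior times its likelihood at x.
Categorical probabilities:
  L_I = 0.36
  L_II = 0.15
Multiply by the mixture weights:
  π_I·L_I = 0.27 × 0.36 = 0.0972
  π_II·L_II = 0.73 × 0.15 = 0.1095
Normaliser: 0.0972 + 0.1095 = 0.2067
Responsibility of Class II: 0.1095 / 0.2067 ≈ 0.530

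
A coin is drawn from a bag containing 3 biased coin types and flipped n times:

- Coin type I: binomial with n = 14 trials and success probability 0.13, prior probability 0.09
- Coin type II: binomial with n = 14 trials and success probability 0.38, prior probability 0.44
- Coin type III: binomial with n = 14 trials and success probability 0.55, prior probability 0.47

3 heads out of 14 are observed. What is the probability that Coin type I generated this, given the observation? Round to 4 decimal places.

The responsibility of component k is w_k f_k(x) divided by Σ_j w_j f_j(x).
Component likelihoods at x = 3 heads out of 14:
  p_I = C(14,3)·0.13^3·0.87^11 = 364·0.002197·0.216128 = 0.17284
  p_II = C(14,3)·0.38^3·0.62^11 = 364·0.054872·0.00520366 = 0.103935
  p_III = C(14,3)·0.55^3·0.45^11 = 364·0.166375·0.000153228 = 0.00927955
Multiply by the mixture weights:
  w_I·p_I = 0.09 × 0.17284 = 0.0155556
  w_II·p_II = 0.44 × 0.103935 = 0.0457313
  w_III·p_III = 0.47 × 0.00927955 = 0.00436139
Evidence: 0.0155556 + 0.0457313 + 0.00436139 = 0.0656482
P(Coin type I | x) ≈ 0.2370

0.2370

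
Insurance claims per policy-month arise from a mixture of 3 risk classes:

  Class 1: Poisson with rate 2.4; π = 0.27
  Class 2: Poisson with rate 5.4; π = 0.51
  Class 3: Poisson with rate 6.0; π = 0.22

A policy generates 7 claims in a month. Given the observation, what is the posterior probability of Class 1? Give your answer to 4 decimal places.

0.0238

Apply Bayes' rule: the posterior for each component is proportional to its prior times its likelihood at x.
Component likelihoods at x = 7 claims:
  L_1 = 0.00825546
  L_2 = 0.119987
  L_3 = 0.137677
Weight by the priors:
  w_1·L_1 = 0.27 × 0.00825546 = 0.00222897
  w_2·L_2 = 0.51 × 0.119987 = 0.0611936
  w_3·L_3 = 0.22 × 0.137677 = 0.0302889
Marginal: 0.00222897 + 0.0611936 + 0.0302889 = 0.0937115
Responsibility of Class 1: 0.00222897 / 0.0937115 ≈ 0.0238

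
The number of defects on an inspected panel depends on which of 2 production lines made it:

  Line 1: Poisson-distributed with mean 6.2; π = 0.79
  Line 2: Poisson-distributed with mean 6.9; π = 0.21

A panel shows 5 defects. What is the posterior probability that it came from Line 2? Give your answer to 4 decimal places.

P(component k | x) = π_k·f_k(x) / marginal(x), where marginal(x) = Σ_j π_j·f_j(x).
Component likelihoods at x = 5 defects:
  L_1 = 0.154936
  L_2 = 0.131351
Weight by the priors:
  π_1·L_1 = 0.79 × 0.154936 = 0.122399
  π_2·L_2 = 0.21 × 0.131351 = 0.0275836
Normaliser: 0.122399 + 0.0275836 = 0.149983
Responsibility of Line 2: 0.0275836 / 0.149983 ≈ 0.1839

0.1839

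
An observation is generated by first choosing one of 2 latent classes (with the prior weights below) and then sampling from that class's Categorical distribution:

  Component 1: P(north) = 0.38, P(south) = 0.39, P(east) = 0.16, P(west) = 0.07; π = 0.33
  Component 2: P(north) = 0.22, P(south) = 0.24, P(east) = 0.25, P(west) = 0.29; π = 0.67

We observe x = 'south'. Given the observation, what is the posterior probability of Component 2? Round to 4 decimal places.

0.5554

Posterior ∝ prior × likelihood, so P(k | x) ∝ π_k f_k(x); normalise over all components.
Evaluate each component's likelihood at the observed value:
  L_1 = P(south | comp) = 0.39
  L_2 = P(south | comp) = 0.24
Unnormalised posteriors:
  π_1·L_1 = 0.33 × 0.39 = 0.1287
  π_2·L_2 = 0.67 × 0.24 = 0.1608
Sum: 0.1287 + 0.1608 = 0.2895
P(Component 2 | data) = 0.1608 / 0.2895 ≈ 0.5554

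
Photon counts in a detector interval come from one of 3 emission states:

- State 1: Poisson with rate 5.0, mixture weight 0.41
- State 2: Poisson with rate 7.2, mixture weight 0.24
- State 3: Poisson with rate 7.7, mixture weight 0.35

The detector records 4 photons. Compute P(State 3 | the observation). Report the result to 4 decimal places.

Posterior ∝ prior × likelihood, so P(k | x) ∝ π_k f_k(x); normalise over all components.
Poisson probabilities:
  p_1 = 0.175467
  p_2 = 0.0835985
  p_3 = 0.0663261
Prior × likelihood for each component:
  π_1·p_1 = 0.41 × 0.175467 = 0.0719416
  π_2·p_2 = 0.24 × 0.0835985 = 0.0200636
  π_3·p_3 = 0.35 × 0.0663261 = 0.0232141
Denominator: 0.0719416 + 0.0200636 + 0.0232141 = 0.115219
P(State 3 | x) = 0.0232141 / 0.115219 ≈ 0.2015

0.2015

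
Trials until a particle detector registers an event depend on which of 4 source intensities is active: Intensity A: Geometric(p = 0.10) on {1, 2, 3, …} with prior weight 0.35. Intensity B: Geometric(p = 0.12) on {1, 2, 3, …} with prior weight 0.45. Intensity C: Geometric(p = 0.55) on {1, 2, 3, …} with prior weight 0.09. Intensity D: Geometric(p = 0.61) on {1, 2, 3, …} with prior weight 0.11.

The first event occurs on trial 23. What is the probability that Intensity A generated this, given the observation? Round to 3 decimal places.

0.515

Apply Bayes' rule: the posterior for each component is proportional to its prior times its likelihood at x.
Component likelihoods at x = 23:
  p_A = 0.10·(1−0.10)^22 = 0.10·0.0984771 = 0.00984771
  p_B = 0.12·(1−0.12)^22 = 0.12·0.0600646 = 0.00720776
  p_C = 0.55·(1−0.55)^22 = 0.55·2.34788e-08 = 1.29133e-08
  p_D = 0.61·(1−0.61)^22 = 0.61·1.00791e-09 = 6.14825e-10
Weight by the priors:
  P(Z=A)·p_A = 0.35 × 0.00984771 = 0.0034467
  P(Z=B)·p_B = 0.45 × 0.00720776 = 0.00324349
  P(Z=C)·p_C = 0.09 × 1.29133e-08 = 1.1622e-09
  P(Z=D)·p_D = 0.11 × 6.14825e-10 = 6.76307e-11
Evidence: 0.0034467 + 0.00324349 + 1.1622e-09 + 6.76307e-11 = 0.00669019
Responsibility of Intensity A: 0.0034467 / 0.00669019 ≈ 0.515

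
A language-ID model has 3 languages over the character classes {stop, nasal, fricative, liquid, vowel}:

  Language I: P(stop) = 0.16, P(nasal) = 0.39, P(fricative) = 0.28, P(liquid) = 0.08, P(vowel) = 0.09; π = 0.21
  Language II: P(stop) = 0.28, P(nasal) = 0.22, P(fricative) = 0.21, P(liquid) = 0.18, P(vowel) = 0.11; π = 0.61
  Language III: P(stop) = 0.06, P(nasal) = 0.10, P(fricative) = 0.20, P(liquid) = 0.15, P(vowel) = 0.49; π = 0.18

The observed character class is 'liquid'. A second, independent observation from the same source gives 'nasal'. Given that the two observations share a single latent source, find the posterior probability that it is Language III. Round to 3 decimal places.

0.081

P(component k | x) = w_k·f_k(x) / marginal(x), where marginal(x) = Σ_j w_j·f_j(x).
Since both observations come from the same component, the likelihood for component k is f_k(x₁)·f_k(x₂).
  L_I = [0.08] × [0.39] = 0.0312
  L_II = [0.18] × [0.22] = 0.0396
  L_III = [0.15] × [0.1] = 0.015
Multiply by the mixture weights:
  w_I·L_I = 0.21 × 0.0312 = 0.006552
  w_II·L_II = 0.61 × 0.0396 = 0.024156
  w_III·L_III = 0.18 × 0.015 = 0.0027
Evidence: 0.006552 + 0.024156 + 0.0027 = 0.033408
Responsibility of Language III: 0.0027 / 0.033408 ≈ 0.081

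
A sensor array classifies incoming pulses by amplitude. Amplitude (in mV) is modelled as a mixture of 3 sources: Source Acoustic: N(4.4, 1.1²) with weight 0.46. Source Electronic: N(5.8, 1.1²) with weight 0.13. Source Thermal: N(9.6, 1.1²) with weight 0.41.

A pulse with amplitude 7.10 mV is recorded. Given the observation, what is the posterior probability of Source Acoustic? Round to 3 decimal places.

The responsibility of component k is π_k f_k(x) divided by Σ_j π_j f_j(x).
Normal densities:
  f_Acoustic = (1/(1.1·√(2π)))·exp(−(7.10−4.4)²/(2·1.1²)) = 0.362675·exp(-3.01240) = 0.0178341
  f_Electronic = (1/(1.1·√(2π)))·exp(−(7.10−5.8)²/(2·1.1²)) = 0.362675·exp(-0.69835) = 0.180397
  f_Thermal = (1/(1.1·√(2π)))·exp(−(7.10−9.6)²/(2·1.1²)) = 0.362675·exp(-2.58264) = 0.0274087
Weight by the priors:
  π_Acoustic·f_Acoustic = 0.46 × 0.0178341 = 0.00820367
  π_Electronic·f_Electronic = 0.13 × 0.180397 = 0.0234516
  π_Thermal·f_Thermal = 0.41 × 0.0274087 = 0.0112376
Normaliser: 0.00820367 + 0.0234516 + 0.0112376 = 0.0428928
So the posterior for Source Acoustic is 0.00820367 / 0.0428928 ≈ 0.191.

0.191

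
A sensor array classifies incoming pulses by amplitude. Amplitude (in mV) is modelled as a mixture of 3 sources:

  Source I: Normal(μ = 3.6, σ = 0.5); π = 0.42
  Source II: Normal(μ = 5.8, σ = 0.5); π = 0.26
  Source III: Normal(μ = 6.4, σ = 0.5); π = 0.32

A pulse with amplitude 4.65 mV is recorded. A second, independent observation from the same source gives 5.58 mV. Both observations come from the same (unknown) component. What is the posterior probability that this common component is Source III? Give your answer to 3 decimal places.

0.011

Apply Bayes' rule: the posterior for each component is proportional to its prior times its likelihood at x.
Since both observations come from the same component, the likelihood for component k is f_k(x₁)·f_k(x₂).
  L_I = [(1/(0.5·√(2π)))·exp(−(4.65−3.6)²/(2·0.5²)) = 0.797885·exp(-2.20500) = 0.0879672] × [0.000313851] = 2.76086e-05
  L_II = [(1/(0.5·√(2π)))·exp(−(4.65−5.8)²/(2·0.5²)) = 0.797885·exp(-2.64500) = 0.0566541] × [0.72427] = 0.0410328
  L_III = [(1/(0.5·√(2π)))·exp(−(4.65−6.4)²/(2·0.5²)) = 0.797885·exp(-6.12500) = 0.00174537] × [0.207922] = 0.0003629
Weight by the priors:
  w_I·L_I = 0.42 × 2.76086e-05 = 1.15956e-05
  w_II·L_II = 0.26 × 0.0410328 = 0.0106685
  w_III·L_III = 0.32 × 0.0003629 = 0.000116128
Evidence: 1.15956e-05 + 0.0106685 + 0.000116128 = 0.0107963
P(Source III | x₁, x₂) = 0.000116128 / 0.0107963 ≈ 0.011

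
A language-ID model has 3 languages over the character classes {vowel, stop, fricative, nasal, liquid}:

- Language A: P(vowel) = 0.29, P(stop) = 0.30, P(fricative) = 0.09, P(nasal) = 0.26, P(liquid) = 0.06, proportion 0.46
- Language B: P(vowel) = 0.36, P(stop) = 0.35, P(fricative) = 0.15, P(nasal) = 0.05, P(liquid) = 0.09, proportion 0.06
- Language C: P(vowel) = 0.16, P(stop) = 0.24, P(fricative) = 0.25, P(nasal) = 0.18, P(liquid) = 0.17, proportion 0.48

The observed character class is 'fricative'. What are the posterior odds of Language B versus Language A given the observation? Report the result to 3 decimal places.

The posterior odds equal the prior odds times the likelihood ratio: (P(Z=i)/P(Z=j))·(f_i(x)/f_j(x)).
Evaluate each component's likelihood at the observed value:
  L_A = P(fricative | comp) = 0.09
  L_B = P(fricative | comp) = 0.15
  L_C = P(fricative | comp) = 0.25
Posterior odds = (P(Z=B)·L_B) / (P(Z=A)·L_A) = (0.06·0.15) / (0.46·0.09) = 0.009 / 0.0414 ≈ 0.217

0.217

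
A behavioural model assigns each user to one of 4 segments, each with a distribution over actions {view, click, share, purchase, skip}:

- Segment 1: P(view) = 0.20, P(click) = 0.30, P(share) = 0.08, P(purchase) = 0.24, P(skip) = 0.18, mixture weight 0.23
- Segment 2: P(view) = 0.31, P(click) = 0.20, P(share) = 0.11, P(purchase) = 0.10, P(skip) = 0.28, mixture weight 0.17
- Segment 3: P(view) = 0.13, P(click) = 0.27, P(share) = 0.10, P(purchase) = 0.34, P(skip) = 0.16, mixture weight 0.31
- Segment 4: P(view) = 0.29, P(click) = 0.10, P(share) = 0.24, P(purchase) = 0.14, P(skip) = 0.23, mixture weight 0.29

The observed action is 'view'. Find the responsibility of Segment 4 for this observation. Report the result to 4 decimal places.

Posterior ∝ prior × likelihood, so P(k | x) ∝ π_k f_k(x); normalise over all components.
Categorical probabilities:
  L_1 = P(view | comp) = 0.20
  L_2 = P(view | comp) = 0.31
  L_3 = P(view | comp) = 0.13
  L_4 = P(view | comp) = 0.29
Unnormalised posteriors:
  π_1·L_1 = 0.23 × 0.2 = 0.046
  π_2·L_2 = 0.17 × 0.31 = 0.0527
  π_3·L_3 = 0.31 × 0.13 = 0.0403
  π_4·L_4 = 0.29 × 0.29 = 0.0841
Evidence: 0.046 + 0.0527 + 0.0403 + 0.0841 = 0.2231
Responsibility of Segment 4: 0.0841 / 0.2231 ≈ 0.3770

0.3770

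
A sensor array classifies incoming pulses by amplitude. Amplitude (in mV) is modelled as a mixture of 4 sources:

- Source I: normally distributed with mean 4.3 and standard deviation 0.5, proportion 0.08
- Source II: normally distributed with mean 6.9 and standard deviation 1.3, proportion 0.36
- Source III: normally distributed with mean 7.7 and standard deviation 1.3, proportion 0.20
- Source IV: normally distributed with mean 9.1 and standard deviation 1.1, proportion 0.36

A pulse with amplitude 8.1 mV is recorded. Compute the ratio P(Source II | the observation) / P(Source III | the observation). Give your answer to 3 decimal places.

1.233

Since P(k|x) ∝ π_k f_k(x), the posterior odds are π_i f_i(x) / (π_j f_j(x)).
Evaluate each component's likelihood at the observed value:
  p_I = 2.28831e-13
  p_II = 0.20042
  p_III = 0.29269
  p_IV = 0.239915
Posterior odds = (π_II·p_II) / (π_III·p_III) = (0.36·0.20042) / (0.20·0.29269) = 0.0721513 / 0.0585381 ≈ 1.233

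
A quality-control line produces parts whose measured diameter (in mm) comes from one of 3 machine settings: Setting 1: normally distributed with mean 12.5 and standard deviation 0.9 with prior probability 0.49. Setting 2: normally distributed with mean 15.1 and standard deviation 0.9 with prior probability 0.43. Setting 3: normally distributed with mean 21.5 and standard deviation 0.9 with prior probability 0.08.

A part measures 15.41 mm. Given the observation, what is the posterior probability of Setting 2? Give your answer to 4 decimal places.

Apply Bayes' rule: the posterior for each component is proportional to its prior times its likelihood at x.
Normal densities:
  f_1 = (1/(0.9·√(2π)))·exp(−(15.41−12.5)²/(2·0.9²)) = 0.443269·exp(-5.22722) = 0.00237965
  f_2 = (1/(0.9·√(2π)))·exp(−(15.41−15.1)²/(2·0.9²)) = 0.443269·exp(-0.05932) = 0.417739
  f_3 = (1/(0.9·√(2π)))·exp(−(15.41−21.5)²/(2·0.9²)) = 0.443269·exp(-22.89389) = 5.05799e-11
Prior × likelihood for each component:
  P(Z=1)·f_1 = 0.49 × 0.00237965 = 0.00116603
  P(Z=2)·f_2 = 0.43 × 0.417739 = 0.179628
  P(Z=3)·f_3 = 0.08 × 5.05799e-11 = 4.04639e-12
Evidence: 0.00116603 + 0.179628 + 4.04639e-12 = 0.180794
So the posterior for Setting 2 is 0.179628 / 0.180794 ≈ 0.9936.

0.9936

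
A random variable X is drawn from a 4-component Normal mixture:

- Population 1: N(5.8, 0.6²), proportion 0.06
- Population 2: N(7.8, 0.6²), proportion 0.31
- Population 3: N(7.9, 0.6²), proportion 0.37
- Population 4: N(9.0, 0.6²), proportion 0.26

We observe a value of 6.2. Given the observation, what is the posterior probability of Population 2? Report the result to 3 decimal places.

0.139

Apply Bayes' rule: the posterior for each component is proportional to its prior times its likelihood at x.
Normal densities:
  p_1 = 0.532413
  p_2 = 0.0189933
  p_3 = 0.0120102
  p_4 = 1.24101e-05
Unnormalised posteriors:
  π_1·p_1 = 0.06 × 0.532413 = 0.0319448
  π_2·p_2 = 0.31 × 0.0189933 = 0.00588793
  π_3·p_3 = 0.37 × 0.0120102 = 0.00444376
  π_4·p_4 = 0.26 × 1.24101e-05 = 3.22662e-06
Marginal: 0.0319448 + 0.00588793 + 0.00444376 + 3.22662e-06 = 0.0422797
Responsibility of Population 2: 0.00588793 / 0.0422797 ≈ 0.139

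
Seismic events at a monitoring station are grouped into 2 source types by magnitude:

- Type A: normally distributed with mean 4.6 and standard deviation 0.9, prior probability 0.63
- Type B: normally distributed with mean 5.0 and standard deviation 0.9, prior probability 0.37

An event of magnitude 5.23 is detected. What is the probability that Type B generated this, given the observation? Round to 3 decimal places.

0.421

Posterior ∝ prior × likelihood, so P(k | x) ∝ w_k f_k(x); normalise over all components.
Component likelihoods at x = 5.23:
  f_A = (1/(0.9·√(2π)))·exp(−(5.23−4.6)²/(2·0.9²)) = 0.443269·exp(-0.24500) = 0.346949
  f_B = (1/(0.9·√(2π)))·exp(−(5.23−5.0)²/(2·0.9²)) = 0.443269·exp(-0.03265) = 0.429028
Weight by the priors:
  w_A·f_A = 0.63 × 0.346949 = 0.218578
  w_B·f_B = 0.37 × 0.429028 = 0.15874
Normaliser: 0.218578 + 0.15874 = 0.377318
P(Type B | data) = 0.15874 / 0.377318 ≈ 0.421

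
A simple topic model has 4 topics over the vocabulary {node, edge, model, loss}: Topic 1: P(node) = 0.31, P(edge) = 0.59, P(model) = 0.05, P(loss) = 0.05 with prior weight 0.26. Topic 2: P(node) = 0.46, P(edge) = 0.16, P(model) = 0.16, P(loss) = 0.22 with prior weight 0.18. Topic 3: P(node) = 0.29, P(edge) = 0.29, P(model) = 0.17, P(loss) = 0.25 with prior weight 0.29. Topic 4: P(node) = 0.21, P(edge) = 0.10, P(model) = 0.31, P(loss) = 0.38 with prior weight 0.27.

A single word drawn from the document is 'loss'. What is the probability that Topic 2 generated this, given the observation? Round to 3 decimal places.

Posterior ∝ prior × likelihood, so P(k | x) ∝ w_k f_k(x); normalise over all components.
Evaluate each component's likelihood at the observed value:
  L_1 = 0.05
  L_2 = 0.22
  L_3 = 0.25
  L_4 = 0.38
Multiply by the mixture weights:
  w_1·L_1 = 0.26 × 0.05 = 0.013
  w_2·L_2 = 0.18 × 0.22 = 0.0396
  w_3·L_3 = 0.29 × 0.25 = 0.0725
  w_4·L_4 = 0.27 × 0.38 = 0.1026
Normaliser: 0.013 + 0.0396 + 0.0725 + 0.1026 = 0.2277
P(Topic 2 | x) ≈ 0.174

0.174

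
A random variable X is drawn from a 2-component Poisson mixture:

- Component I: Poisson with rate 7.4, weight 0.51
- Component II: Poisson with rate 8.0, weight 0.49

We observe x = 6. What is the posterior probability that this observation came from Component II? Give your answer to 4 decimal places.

0.4570

By Bayes' theorem, P(k | x) = w_k f_k(x) / Σ_j w_j f_j(x).
Evaluate each component's likelihood at the observed value:
  f_I = 0.139405
  f_II = 0.122138
Unnormalised posteriors:
  w_I·f_I = 0.51 × 0.139405 = 0.0710966
  w_II·f_II = 0.49 × 0.122138 = 0.0598477
Sum: 0.0710966 + 0.0598477 = 0.130944
So the posterior for Component II is 0.0598477 / 0.130944 ≈ 0.4570.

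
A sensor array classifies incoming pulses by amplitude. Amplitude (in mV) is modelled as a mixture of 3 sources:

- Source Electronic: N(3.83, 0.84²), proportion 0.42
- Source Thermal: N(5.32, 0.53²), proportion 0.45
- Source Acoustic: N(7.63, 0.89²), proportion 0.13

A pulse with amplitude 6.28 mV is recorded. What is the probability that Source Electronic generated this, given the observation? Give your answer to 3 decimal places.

The responsibility of component k is P(Z=k) f_k(x) divided by Σ_j P(Z=j) f_j(x).
Component likelihoods at x = 6.28 mV:
  L_Electronic = (1/(0.84·√(2π)))·exp(−(6.28−3.83)²/(2·0.84²)) = 0.474931·exp(-4.25347) = 0.00675105
  L_Thermal = (1/(0.53·√(2π)))·exp(−(6.28−5.32)²/(2·0.53²)) = 0.752721·exp(-1.64044) = 0.145948
  L_Acoustic = (1/(0.89·√(2π)))·exp(−(6.28−7.63)²/(2·0.89²)) = 0.448250·exp(-1.15042) = 0.141872
Weight by the priors:
  P(Z=Electronic)·L_Electronic = 0.42 × 0.00675105 = 0.00283544
  P(Z=Thermal)·L_Thermal = 0.45 × 0.145948 = 0.0656768
  P(Z=Acoustic)·L_Acoustic = 0.13 × 0.141872 = 0.0184434
Evidence: 0.00283544 + 0.0656768 + 0.0184434 = 0.0869557
So the posterior for Source Electronic is 0.00283544 / 0.0869557 ≈ 0.033.

0.033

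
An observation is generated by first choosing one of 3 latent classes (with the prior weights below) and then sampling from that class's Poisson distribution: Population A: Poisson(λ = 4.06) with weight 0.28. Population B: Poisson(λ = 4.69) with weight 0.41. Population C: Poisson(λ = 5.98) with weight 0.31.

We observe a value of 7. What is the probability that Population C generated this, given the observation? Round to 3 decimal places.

P(component k | x) = P(Z=k)·f_k(x) / marginal(x), where marginal(x) = Σ_j P(Z=j)·f_j(x).
Evaluate each component's likelihood at the observed value:
  L_A = 0.0622323
  L_B = 0.0909784
  L_C = 0.137213
Weight by the priors:
  P(Z=A)·L_A = 0.28 × 0.0622323 = 0.0174251
  P(Z=B)·L_B = 0.41 × 0.0909784 = 0.0373011
  P(Z=C)·L_C = 0.31 × 0.137213 = 0.0425362
Denominator: 0.0174251 + 0.0373011 + 0.0425362 = 0.0972624
P(Population C | the observation) ≈ 0.437

0.437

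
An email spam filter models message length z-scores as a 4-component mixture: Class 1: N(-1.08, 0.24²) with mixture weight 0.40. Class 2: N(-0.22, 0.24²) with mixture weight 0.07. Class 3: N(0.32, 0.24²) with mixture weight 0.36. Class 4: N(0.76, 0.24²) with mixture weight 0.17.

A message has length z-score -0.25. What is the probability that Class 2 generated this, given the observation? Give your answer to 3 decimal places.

0.755

Posterior ∝ prior × likelihood, so P(k | x) ∝ P(Z=k) f_k(x); normalise over all components.
Evaluate each component's likelihood at the observed value:
  L_1 = (1/(0.24·√(2π)))·exp(−(-0.25−-1.08)²/(2·0.24²)) = 1.662260·exp(-5.98003) = 0.00420342
  L_2 = (1/(0.24·√(2π)))·exp(−(-0.25−-0.22)²/(2·0.24²)) = 1.662260·exp(-0.00781) = 1.64932
  L_3 = (1/(0.24·√(2π)))·exp(−(-0.25−0.32)²/(2·0.24²)) = 1.662260·exp(-2.82031) = 0.0990496
  L_4 = (1/(0.24·√(2π)))·exp(−(-0.25−0.76)²/(2·0.24²)) = 1.662260·exp(-8.85503) = 0.000237141
Weight by the priors:
  P(Z=1)·L_1 = 0.40 × 0.00420342 = 0.00168137
  P(Z=2)·L_2 = 0.07 × 1.64932 = 0.115453
  P(Z=3)·L_3 = 0.36 × 0.0990496 = 0.0356579
  P(Z=4)·L_4 = 0.17 × 0.000237141 = 4.03139e-05
Evidence: 0.00168137 + 0.115453 + 0.0356579 + 4.03139e-05 = 0.152832
P(Class 2 | data) = 0.115453 / 0.152832 ≈ 0.755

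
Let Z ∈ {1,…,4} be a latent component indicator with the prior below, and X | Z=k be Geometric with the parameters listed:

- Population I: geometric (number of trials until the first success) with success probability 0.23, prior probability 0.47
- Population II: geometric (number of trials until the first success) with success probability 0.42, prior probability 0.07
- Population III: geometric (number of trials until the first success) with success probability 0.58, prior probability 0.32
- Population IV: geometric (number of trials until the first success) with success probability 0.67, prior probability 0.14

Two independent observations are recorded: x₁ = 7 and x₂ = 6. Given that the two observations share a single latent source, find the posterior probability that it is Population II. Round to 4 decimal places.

P(component k | x) = π_k·f_k(x) / marginal(x), where marginal(x) = Σ_j π_j·f_j(x).
Since both observations come from the same component, the likelihood for component k is f_k(x₁)·f_k(x₂).
  f_I = [0.23·(1−0.23)^6 = 0.23·0.208422 = 0.0479371] × [0.062256] = 0.00298438
  f_II = [0.42·(1−0.42)^6 = 0.42·0.0380687 = 0.0159889] × [0.027567] = 0.000440764
  f_III = [0.58·(1−0.58)^6 = 0.58·0.00548903 = 0.00318364] × [0.00758009] = 2.41323e-05
  f_IV = [0.67·(1−0.67)^6 = 0.67·0.00129147 = 0.000865284] × [0.00262207] = 2.26884e-06
Prior × likelihood for each component:
  π_I·f_I = 0.47 × 0.00298438 = 0.00140266
  π_II·f_II = 0.07 × 0.000440764 = 3.08535e-05
  π_III·f_III = 0.32 × 2.41323e-05 = 7.72233e-06
  π_IV·f_IV = 0.14 × 2.26884e-06 = 3.17637e-07
Marginal: 0.00140266 + 3.08535e-05 + 7.72233e-06 + 3.17637e-07 = 0.00144155
So the posterior for Population II is 3.08535e-05 / 0.00144155 ≈ 0.0214.

0.0214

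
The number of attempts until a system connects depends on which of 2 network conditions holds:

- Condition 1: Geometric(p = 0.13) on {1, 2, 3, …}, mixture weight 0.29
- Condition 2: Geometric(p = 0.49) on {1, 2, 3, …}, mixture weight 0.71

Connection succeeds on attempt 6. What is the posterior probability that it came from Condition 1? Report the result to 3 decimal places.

Apply Bayes' rule: the posterior for each component is proportional to its prior times its likelihood at x.
Evaluate each component's likelihood at the observed value:
  L_1 = 0.13·(1−0.13)^5 = 0.13·0.498421 = 0.0647947
  L_2 = 0.49·(1−0.49)^5 = 0.49·0.0345025 = 0.0169062
Multiply by the mixture weights:
  π_1·L_1 = 0.29 × 0.0647947 = 0.0187905
  π_2·L_2 = 0.71 × 0.0169062 = 0.0120034
Evidence: 0.0187905 + 0.0120034 = 0.0307939
So the posterior for Condition 1 is 0.0187905 / 0.0307939 ≈ 0.610.

0.610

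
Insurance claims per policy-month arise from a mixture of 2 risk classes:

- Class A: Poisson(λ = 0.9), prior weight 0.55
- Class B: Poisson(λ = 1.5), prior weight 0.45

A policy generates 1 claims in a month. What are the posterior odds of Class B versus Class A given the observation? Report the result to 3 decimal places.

0.748

Posterior odds = (w_i f_i(x)) / (w_j f_j(x)); the normalising sum cancels.
Evaluate each component's likelihood at the observed value:
  f_A = 0.365913
  f_B = 0.334695
Posterior odds = (w_B·f_B) / (w_A·f_A) = (0.45·0.334695) / (0.55·0.365913) = 0.150613 / 0.201252 ≈ 0.748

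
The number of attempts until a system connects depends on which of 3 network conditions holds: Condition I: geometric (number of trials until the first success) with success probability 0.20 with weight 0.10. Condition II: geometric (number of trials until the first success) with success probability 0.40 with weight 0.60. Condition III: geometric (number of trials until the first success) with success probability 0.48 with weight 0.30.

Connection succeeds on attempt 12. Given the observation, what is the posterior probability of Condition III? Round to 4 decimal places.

The responsibility of component k is π_k f_k(x) divided by Σ_j π_j f_j(x).
Component likelihoods at x = 12:
  p_I = 0.20·(1−0.20)^11 = 0.20·0.0858993 = 0.0171799
  p_II = 0.40·(1−0.40)^11 = 0.40·0.00362797 = 0.00145119
  p_III = 0.48·(1−0.48)^11 = 0.48·0.000751687 = 0.00036081
Prior × likelihood for each component:
  π_I·p_I = 0.10 × 0.0171799 = 0.00171799
  π_II·p_II = 0.60 × 0.00145119 = 0.000870713
  π_III·p_III = 0.30 × 0.00036081 = 0.000108243
Normaliser: 0.00171799 + 0.000870713 + 0.000108243 = 0.00269694
P(Condition III | x) = 0.000108243 / 0.00269694 ≈ 0.0401

0.0401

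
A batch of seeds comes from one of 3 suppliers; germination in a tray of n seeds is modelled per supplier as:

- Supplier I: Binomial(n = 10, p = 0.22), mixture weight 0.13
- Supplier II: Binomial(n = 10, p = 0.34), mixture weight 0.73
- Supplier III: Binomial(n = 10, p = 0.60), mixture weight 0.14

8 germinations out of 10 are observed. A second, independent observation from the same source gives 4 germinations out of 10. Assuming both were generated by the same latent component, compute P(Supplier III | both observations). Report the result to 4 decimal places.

0.7603

The responsibility of component k is P(Z=k) f_k(x) divided by Σ_j P(Z=j) f_j(x).
Since both observations come from the same component, the likelihood for component k is f_k(x₁)·f_k(x₂).
  L_I = [C(10,8)·0.22^8·0.78^2 = 45·5.48759e-06·0.6084 = 0.000150239] × [0.110784] = 1.66441e-05
  L_II = [C(10,8)·0.34^8·0.66^2 = 45·0.000178579·0.4356 = 0.00350051] × [0.231952] = 0.000811952
  L_III = [C(10,8)·0.60^8·0.40^2 = 45·0.0167962·0.16 = 0.120932] × [0.111477] = 0.0134811
Weight by the priors:
  P(Z=I)·L_I = 0.13 × 1.66441e-05 = 2.16374e-06
  P(Z=II)·L_II = 0.73 × 0.000811952 = 0.000592725
  P(Z=III)·L_III = 0.14 × 0.0134811 = 0.00188736
Denominator: 2.16374e-06 + 0.000592725 + 0.00188736 = 0.00248225
Responsibility of Supplier III: 0.00188736 / 0.00248225 ≈ 0.7603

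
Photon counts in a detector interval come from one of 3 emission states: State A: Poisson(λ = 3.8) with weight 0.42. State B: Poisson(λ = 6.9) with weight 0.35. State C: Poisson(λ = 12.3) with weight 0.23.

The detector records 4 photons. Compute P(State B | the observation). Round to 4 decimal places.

P(component k | x) = π_k·f_k(x) / marginal(x), where marginal(x) = Σ_j π_j·f_j(x).
Evaluate each component's likelihood at the observed value:
  p_A = 0.194359
  p_B = 0.0951816
  p_C = 0.00434097
Unnormalised posteriors:
  π_A·p_A = 0.42 × 0.194359 = 0.0816307
  π_B·p_B = 0.35 × 0.0951816 = 0.0333136
  π_C·p_C = 0.23 × 0.00434097 = 0.000998424
Marginal: 0.0816307 + 0.0333136 + 0.000998424 = 0.115943
So the posterior for State B is 0.0333136 / 0.115943 ≈ 0.2873.

0.2873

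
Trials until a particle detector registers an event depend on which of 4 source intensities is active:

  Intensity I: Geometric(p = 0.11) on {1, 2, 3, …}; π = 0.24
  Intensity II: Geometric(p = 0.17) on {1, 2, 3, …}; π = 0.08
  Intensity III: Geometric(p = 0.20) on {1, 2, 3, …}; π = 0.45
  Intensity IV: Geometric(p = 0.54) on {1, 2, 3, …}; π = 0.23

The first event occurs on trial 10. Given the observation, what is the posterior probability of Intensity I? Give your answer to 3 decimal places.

The responsibility of component k is π_k f_k(x) divided by Σ_j π_j f_j(x).
Evaluate each component's likelihood at the observed value:
  L_I = 0.0385392
  L_II = 0.0317798
  L_III = 0.0268435
  L_IV = 0.000497983
Unnormalised posteriors:
  π_I·L_I = 0.24 × 0.0385392 = 0.00924941
  π_II·L_II = 0.08 × 0.0317798 = 0.00254239
  π_III·L_III = 0.45 × 0.0268435 = 0.0120796
  π_IV·L_IV = 0.23 × 0.000497983 = 0.000114536
Sum: 0.00924941 + 0.00254239 + 0.0120796 + 0.000114536 = 0.0239859
Responsibility of Intensity I: 0.00924941 / 0.0239859 ≈ 0.386

0.386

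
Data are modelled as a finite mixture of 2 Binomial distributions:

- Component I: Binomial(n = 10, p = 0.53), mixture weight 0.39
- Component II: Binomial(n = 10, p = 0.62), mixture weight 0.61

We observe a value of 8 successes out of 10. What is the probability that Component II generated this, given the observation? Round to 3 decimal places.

0.782

Apply Bayes' rule: the posterior for each component is proportional to its prior times its likelihood at x.
Evaluate each component's likelihood at the observed value:
  f_I = C(10,8)·0.53^8·0.47^2 = 45·0.00622597·0.2209 = 0.0618892
  f_II = C(10,8)·0.62^8·0.38^2 = 45·0.021834·0.1444 = 0.141877
Unnormalised posteriors:
  π_I·f_I = 0.39 × 0.0618892 = 0.0241368
  π_II·f_II = 0.61 × 0.141877 = 0.0865452
Normaliser: 0.0241368 + 0.0865452 = 0.110682
So the posterior for Component II is 0.0865452 / 0.110682 ≈ 0.782.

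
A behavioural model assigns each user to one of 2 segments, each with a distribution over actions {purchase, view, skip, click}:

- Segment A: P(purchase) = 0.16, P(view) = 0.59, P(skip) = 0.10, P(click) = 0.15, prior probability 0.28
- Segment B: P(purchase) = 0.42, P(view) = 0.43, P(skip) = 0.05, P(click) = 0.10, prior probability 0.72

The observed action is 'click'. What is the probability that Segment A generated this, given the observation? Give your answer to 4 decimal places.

P(component k | x) = P(Z=k)·f_k(x) / marginal(x), where marginal(x) = Σ_j P(Z=j)·f_j(x).
Evaluate each component's likelihood at the observed value:
  L_A = P(click | comp) = 0.15
  L_B = P(click | comp) = 0.10
Prior × likelihood for each component:
  P(Z=A)·L_A = 0.28 × 0.15 = 0.042
  P(Z=B)·L_B = 0.72 × 0.1 = 0.072
Normaliser: 0.042 + 0.072 = 0.114
P(Segment A | 'click') ≈ 0.3684

0.3684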